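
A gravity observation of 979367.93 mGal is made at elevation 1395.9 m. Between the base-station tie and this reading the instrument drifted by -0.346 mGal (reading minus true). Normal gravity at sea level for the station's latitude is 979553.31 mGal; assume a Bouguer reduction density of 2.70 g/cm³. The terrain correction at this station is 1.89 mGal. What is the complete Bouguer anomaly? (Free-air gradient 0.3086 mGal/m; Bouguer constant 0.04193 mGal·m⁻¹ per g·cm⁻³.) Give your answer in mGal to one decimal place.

Drift-corrected reading = 979367.93 − (-0.346) = 979368.276 mGal
Free-air correction = 0.3086 × 1395.9 = 430.77 mGal
Free-air anomaly = 979368.276 − 979553.31 + (430.77) = 245.736 mGal
Bouguer slab correction = 0.04193 × 2.70 × 1395.9 = 158.03 mGal
Simple Bouguer anomaly = 245.736 − (158.03) = 87.706 mGal
Complete Bouguer anomaly = 87.706 + 1.89 = 89.596 mGal

89.6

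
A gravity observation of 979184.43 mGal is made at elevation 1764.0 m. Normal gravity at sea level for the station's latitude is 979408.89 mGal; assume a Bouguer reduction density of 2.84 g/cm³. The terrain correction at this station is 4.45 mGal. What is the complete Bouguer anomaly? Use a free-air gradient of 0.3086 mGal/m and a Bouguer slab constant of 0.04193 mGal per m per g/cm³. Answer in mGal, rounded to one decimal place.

114.3

Free-air correction = 0.3086 × 1764.0 = 544.37 mGal
Free-air anomaly = 979184.43 − 979408.89 + (544.37) = 319.91 mGal
Bouguer slab correction = 0.04193 × 2.84 × 1764.0 = 210.06 mGal
Simple Bouguer anomaly = 319.91 − (210.06) = 109.85 mGal
Complete Bouguer anomaly = 109.85 + 4.45 = 114.30 mGal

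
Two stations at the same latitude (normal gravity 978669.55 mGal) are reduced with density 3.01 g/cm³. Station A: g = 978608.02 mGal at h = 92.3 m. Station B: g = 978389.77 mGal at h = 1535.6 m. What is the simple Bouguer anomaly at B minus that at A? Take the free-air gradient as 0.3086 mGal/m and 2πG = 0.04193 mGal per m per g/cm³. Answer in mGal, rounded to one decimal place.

Δg_SB(A) = 978608.02 − 978669.55 + 0.3086×92.3 − 0.04193×3.01×92.3 = -44.70 mGal
Δg_SB(B) = 978389.77 − 978669.55 + 0.3086×1535.6 − 0.04193×3.01×1535.6 = 0.30 mGal
Difference = 0.30 − (-44.70) = 45.00 mGal

45.0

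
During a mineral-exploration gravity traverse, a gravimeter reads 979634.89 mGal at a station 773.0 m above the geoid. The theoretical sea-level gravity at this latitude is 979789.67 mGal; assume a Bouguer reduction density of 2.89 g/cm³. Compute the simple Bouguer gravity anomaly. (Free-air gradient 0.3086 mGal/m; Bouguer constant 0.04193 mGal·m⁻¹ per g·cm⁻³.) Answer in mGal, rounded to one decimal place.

Free-air correction = 0.3086 × 773.0 = 238.55 mGal
Free-air anomaly = 979634.89 − 979789.67 + (238.55) = 83.77 mGal
Bouguer slab correction = 0.04193 × 2.89 × 773.0 = 93.67 mGal
Simple Bouguer anomaly = 83.77 − (93.67) = -9.90 mGal

-9.9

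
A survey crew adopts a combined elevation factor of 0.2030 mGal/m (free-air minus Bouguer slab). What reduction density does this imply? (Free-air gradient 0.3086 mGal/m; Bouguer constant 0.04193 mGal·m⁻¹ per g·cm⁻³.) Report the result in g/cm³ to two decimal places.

0.2030 = 0.3086 − 0.04193 × ρ
ρ = (0.3086 − 0.2030) / 0.04193 = 2.52 g/cm³

2.52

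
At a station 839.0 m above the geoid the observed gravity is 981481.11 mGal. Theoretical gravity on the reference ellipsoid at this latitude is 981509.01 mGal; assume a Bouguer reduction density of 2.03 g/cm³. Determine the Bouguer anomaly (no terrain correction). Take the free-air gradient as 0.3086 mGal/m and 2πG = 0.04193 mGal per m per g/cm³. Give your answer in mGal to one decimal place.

Free-air correction = 0.3086 × 839.0 = 258.92 mGal
Free-air anomaly = 981481.11 − 981509.01 + (258.92) = 231.02 mGal
Bouguer slab correction = 0.04193 × 2.03 × 839.0 = 71.41 mGal
Simple Bouguer anomaly = 231.02 − (71.41) = 159.61 mGal

159.6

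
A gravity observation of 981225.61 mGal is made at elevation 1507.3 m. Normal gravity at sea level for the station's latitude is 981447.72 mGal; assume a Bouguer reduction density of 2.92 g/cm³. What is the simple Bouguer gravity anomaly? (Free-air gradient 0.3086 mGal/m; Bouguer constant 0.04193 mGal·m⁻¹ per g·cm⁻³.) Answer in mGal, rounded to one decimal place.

58.5

Free-air correction = 0.3086 × 1507.3 = 465.15 mGal
Free-air anomaly = 981225.61 − 981447.72 + (465.15) = 243.04 mGal
Bouguer slab correction = 0.04193 × 2.92 × 1507.3 = 184.55 mGal
Simple Bouguer anomaly = 243.04 − (184.55) = 58.49 mGal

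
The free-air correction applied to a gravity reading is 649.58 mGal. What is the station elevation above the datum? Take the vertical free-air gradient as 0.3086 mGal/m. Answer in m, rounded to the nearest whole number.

h = 649.58 / 0.3086 = 2104.93 m

2105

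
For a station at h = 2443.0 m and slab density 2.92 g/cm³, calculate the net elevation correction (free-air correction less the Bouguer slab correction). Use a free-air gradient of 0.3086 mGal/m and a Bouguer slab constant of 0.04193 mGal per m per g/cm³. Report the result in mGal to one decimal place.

Combined gradient = 0.3086 − 0.04193 × 2.92 = 0.1861644 mGal/m
Combined elevation correction = 0.1861644 × 2443.0 = 454.8 mGal

454.8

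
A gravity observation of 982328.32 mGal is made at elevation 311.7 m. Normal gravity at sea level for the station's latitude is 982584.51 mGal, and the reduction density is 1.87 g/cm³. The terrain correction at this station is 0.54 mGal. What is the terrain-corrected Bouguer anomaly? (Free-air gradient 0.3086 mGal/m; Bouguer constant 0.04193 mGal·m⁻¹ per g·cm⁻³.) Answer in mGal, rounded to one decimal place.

-183.9

Free-air correction = 0.3086 × 311.7 = 96.19 mGal
Free-air anomaly = 982328.32 − 982584.51 + (96.19) = -160.00 mGal
Bouguer slab correction = 0.04193 × 1.87 × 311.7 = 24.44 mGal
Simple Bouguer anomaly = -160.00 − (24.44) = -184.44 mGal
Complete Bouguer anomaly = -184.44 + 0.54 = -183.90 mGal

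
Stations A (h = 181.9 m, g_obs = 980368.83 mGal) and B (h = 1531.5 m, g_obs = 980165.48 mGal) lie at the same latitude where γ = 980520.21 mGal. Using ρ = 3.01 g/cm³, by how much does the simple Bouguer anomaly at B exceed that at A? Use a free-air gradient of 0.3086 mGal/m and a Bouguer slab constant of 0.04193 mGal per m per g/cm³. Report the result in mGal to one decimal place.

Δg_SB(A) = 980368.83 − 980520.21 + 0.3086×181.9 − 0.04193×3.01×181.9 = -118.20 mGal
Δg_SB(B) = 980165.48 − 980520.21 + 0.3086×1531.5 − 0.04193×3.01×1531.5 = -75.40 mGal
Difference = -75.40 − (-118.20) = 42.80 mGal

42.8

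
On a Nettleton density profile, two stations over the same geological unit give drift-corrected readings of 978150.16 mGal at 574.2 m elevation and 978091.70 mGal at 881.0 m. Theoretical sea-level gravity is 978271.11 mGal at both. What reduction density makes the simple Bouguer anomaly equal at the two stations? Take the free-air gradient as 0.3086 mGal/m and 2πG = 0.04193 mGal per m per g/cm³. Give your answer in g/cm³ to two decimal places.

Δg_obs = 978091.70 − 978150.16 = -58.46 mGal over Δh = 881.0 − 574.2 = 306.8 m
Equal Bouguer anomalies ⇒ Δg_obs + (0.3086 − 0.04193ρ)·Δh = 0
0.3086 − 0.04193ρ = −Δg_obs/Δh = 0.19055
ρ = (0.3086 − 0.19055) / 0.04193 = 2.82 g/cm³

2.82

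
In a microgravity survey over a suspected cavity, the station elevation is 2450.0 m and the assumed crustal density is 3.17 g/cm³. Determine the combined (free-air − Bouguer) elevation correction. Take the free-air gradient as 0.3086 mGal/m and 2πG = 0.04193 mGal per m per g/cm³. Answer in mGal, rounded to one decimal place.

430.4

Combined gradient = 0.3086 − 0.04193 × 3.17 = 0.1756819 mGal/m
Combined elevation correction = 0.1756819 × 2450.0 = 430.4 mGal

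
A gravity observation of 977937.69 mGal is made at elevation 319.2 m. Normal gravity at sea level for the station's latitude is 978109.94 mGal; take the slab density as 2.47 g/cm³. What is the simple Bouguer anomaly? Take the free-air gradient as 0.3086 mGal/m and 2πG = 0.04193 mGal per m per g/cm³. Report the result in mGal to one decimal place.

Free-air correction = 0.3086 × 319.2 = 98.51 mGal
Free-air anomaly = 977937.69 − 978109.94 + (98.51) = -73.74 mGal
Bouguer slab correction = 0.04193 × 2.47 × 319.2 = 33.06 mGal
Simple Bouguer anomaly = -73.74 − (33.06) = -106.80 mGal

-106.8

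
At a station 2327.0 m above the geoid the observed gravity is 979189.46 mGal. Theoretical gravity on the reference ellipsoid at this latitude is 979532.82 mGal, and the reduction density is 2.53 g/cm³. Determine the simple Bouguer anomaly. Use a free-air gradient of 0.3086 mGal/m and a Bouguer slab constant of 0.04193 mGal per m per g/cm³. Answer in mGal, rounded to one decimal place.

Free-air correction = 0.3086 × 2327.0 = 718.11 mGal
Free-air anomaly = 979189.46 − 979532.82 + (718.11) = 374.75 mGal
Bouguer slab correction = 0.04193 × 2.53 × 2327.0 = 246.85 mGal
Simple Bouguer anomaly = 374.75 − (246.85) = 127.90 mGal

127.9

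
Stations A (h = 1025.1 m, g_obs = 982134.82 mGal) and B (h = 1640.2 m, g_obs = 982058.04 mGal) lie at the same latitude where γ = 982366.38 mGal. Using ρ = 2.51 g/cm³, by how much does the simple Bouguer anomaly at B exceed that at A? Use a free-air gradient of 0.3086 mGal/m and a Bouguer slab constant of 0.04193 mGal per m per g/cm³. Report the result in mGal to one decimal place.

Δg_SB(A) = 982134.82 − 982366.38 + 0.3086×1025.1 − 0.04193×2.51×1025.1 = -23.10 mGal
Δg_SB(B) = 982058.04 − 982366.38 + 0.3086×1640.2 − 0.04193×2.51×1640.2 = 25.20 mGal
Difference = 25.20 − (-23.10) = 48.30 mGal

48.3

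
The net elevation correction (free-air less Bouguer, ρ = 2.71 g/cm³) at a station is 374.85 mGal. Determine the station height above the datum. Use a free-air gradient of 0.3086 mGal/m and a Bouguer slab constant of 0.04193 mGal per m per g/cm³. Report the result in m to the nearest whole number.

1923

Combined gradient = 0.3086 − 0.04193 × 2.71 = 0.1949697 mGal/m
h = 374.85 / 0.1949697 = 1922.61 m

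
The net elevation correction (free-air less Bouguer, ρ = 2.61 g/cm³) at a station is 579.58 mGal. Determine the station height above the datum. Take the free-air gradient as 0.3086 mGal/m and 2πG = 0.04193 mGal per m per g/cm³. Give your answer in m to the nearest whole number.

Combined gradient = 0.3086 − 0.04193 × 2.61 = 0.1991627 mGal/m
h = 579.58 / 0.1991627 = 2910.08 m

2910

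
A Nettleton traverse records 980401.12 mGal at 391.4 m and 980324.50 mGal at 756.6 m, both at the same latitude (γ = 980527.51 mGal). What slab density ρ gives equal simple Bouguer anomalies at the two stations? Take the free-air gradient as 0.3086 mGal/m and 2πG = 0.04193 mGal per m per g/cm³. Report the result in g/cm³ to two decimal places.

2.36

Δg_obs = 980324.50 − 980401.12 = -76.62 mGal over Δh = 756.6 − 391.4 = 365.2 m
Equal Bouguer anomalies ⇒ Δg_obs + (0.3086 − 0.04193ρ)·Δh = 0
0.3086 − 0.04193ρ = −Δg_obs/Δh = 0.20980
ρ = (0.3086 − 0.20980) / 0.04193 = 2.36 g/cm³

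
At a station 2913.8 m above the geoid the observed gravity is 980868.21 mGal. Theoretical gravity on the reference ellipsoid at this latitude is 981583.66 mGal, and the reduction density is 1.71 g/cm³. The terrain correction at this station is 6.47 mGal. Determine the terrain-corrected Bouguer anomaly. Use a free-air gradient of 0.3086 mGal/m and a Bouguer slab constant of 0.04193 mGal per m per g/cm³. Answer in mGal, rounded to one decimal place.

-18.7

Free-air correction = 0.3086 × 2913.8 = 899.20 mGal
Free-air anomaly = 980868.21 − 981583.66 + (899.20) = 183.75 mGal
Bouguer slab correction = 0.04193 × 1.71 × 2913.8 = 208.92 mGal
Simple Bouguer anomaly = 183.75 − (208.92) = -25.17 mGal
Complete Bouguer anomaly = -25.17 + 6.47 = -18.70 mGal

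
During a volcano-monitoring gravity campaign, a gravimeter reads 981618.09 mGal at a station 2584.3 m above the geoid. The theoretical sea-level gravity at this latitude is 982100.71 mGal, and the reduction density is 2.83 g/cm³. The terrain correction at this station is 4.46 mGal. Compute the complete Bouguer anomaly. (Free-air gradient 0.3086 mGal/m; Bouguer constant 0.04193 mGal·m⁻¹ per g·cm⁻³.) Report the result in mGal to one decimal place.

Free-air correction = 0.3086 × 2584.3 = 797.51 mGal
Free-air anomaly = 981618.09 − 982100.71 + (797.51) = 314.89 mGal
Bouguer slab correction = 0.04193 × 2.83 × 2584.3 = 306.66 mGal
Simple Bouguer anomaly = 314.89 − (306.66) = 8.23 mGal
Complete Bouguer anomaly = 8.23 + 4.46 = 12.69 mGal

12.7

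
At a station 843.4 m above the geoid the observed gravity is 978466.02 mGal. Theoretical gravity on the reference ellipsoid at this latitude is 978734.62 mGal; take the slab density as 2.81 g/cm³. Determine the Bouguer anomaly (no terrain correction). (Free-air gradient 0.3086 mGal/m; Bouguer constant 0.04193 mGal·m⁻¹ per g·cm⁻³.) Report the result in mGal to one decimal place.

Free-air correction = 0.3086 × 843.4 = 260.27 mGal
Free-air anomaly = 978466.02 − 978734.62 + (260.27) = -8.33 mGal
Bouguer slab correction = 0.04193 × 2.81 × 843.4 = 99.37 mGal
Simple Bouguer anomaly = -8.33 − (99.37) = -107.70 mGal

-107.7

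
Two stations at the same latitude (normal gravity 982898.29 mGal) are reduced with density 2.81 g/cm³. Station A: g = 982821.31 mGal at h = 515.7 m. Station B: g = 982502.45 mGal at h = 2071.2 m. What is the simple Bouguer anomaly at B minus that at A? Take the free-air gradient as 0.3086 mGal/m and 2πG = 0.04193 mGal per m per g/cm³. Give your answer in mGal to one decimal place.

Δg_SB(A) = 982821.31 − 982898.29 + 0.3086×515.7 − 0.04193×2.81×515.7 = 21.40 mGal
Δg_SB(B) = 982502.45 − 982898.29 + 0.3086×2071.2 − 0.04193×2.81×2071.2 = -0.70 mGal
Difference = -0.70 − (21.40) = -22.10 mGal

-22.1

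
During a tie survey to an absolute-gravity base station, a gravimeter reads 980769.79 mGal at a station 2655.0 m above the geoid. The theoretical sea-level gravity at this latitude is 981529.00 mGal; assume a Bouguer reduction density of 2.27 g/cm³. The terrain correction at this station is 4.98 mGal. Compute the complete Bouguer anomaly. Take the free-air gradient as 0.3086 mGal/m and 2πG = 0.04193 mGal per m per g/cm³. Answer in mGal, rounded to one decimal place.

Free-air correction = 0.3086 × 2655.0 = 819.33 mGal
Free-air anomaly = 980769.79 − 981529.00 + (819.33) = 60.12 mGal
Bouguer slab correction = 0.04193 × 2.27 × 2655.0 = 252.71 mGal
Simple Bouguer anomaly = 60.12 − (252.71) = -192.59 mGal
Complete Bouguer anomaly = -192.59 + 4.98 = -187.61 mGal

-187.6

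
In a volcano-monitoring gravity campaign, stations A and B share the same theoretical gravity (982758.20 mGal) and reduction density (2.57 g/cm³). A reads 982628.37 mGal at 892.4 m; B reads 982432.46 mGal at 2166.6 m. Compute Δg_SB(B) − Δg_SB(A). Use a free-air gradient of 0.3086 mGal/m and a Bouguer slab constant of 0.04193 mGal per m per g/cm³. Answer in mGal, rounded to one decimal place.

Δg_SB(A) = 982628.37 − 982758.20 + 0.3086×892.4 − 0.04193×2.57×892.4 = 49.40 mGal
Δg_SB(B) = 982432.46 − 982758.20 + 0.3086×2166.6 − 0.04193×2.57×2166.6 = 109.40 mGal
Difference = 109.40 − (49.40) = 60.00 mGal

60.0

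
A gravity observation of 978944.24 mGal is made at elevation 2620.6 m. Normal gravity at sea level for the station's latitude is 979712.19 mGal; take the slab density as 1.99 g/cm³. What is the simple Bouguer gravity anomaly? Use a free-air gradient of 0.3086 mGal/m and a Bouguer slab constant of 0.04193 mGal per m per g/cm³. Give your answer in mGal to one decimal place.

Free-air correction = 0.3086 × 2620.6 = 808.72 mGal
Free-air anomaly = 978944.24 − 979712.19 + (808.72) = 40.77 mGal
Bouguer slab correction = 0.04193 × 1.99 × 2620.6 = 218.66 mGal
Simple Bouguer anomaly = 40.77 − (218.66) = -177.89 mGal

-177.9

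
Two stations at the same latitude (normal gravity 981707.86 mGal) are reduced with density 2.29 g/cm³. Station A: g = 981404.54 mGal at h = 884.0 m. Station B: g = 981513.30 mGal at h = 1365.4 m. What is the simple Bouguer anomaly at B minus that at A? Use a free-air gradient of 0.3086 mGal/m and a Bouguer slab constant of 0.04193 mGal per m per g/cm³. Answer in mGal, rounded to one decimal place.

Δg_SB(A) = 981404.54 − 981707.86 + 0.3086×884.0 − 0.04193×2.29×884.0 = -115.40 mGal
Δg_SB(B) = 981513.30 − 981707.86 + 0.3086×1365.4 − 0.04193×2.29×1365.4 = 95.70 mGal
Difference = 95.70 − (-115.40) = 211.10 mGal

211.1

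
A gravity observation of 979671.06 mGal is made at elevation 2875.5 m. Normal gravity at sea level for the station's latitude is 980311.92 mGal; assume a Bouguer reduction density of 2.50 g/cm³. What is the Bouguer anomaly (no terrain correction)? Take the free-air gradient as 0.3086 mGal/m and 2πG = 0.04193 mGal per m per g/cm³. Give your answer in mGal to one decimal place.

-54.9

Free-air correction = 0.3086 × 2875.5 = 887.38 mGal
Free-air anomaly = 979671.06 − 980311.92 + (887.38) = 246.52 mGal
Bouguer slab correction = 0.04193 × 2.50 × 2875.5 = 301.42 mGal
Simple Bouguer anomaly = 246.52 − (301.42) = -54.90 mGal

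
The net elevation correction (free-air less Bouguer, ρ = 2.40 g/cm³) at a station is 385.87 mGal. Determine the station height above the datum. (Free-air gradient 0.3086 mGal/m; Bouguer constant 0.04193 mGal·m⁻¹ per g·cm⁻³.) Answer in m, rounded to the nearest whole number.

Combined gradient = 0.3086 − 0.04193 × 2.40 = 0.2079680 mGal/m
h = 385.87 / 0.2079680 = 1855.43 m

1855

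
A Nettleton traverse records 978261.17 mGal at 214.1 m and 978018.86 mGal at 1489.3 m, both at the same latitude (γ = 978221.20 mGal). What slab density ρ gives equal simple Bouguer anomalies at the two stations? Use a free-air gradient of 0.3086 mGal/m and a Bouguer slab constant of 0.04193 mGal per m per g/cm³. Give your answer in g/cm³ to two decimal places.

Δg_obs = 978018.86 − 978261.17 = -242.31 mGal over Δh = 1489.3 − 214.1 = 1275.2 m
Equal Bouguer anomalies ⇒ Δg_obs + (0.3086 − 0.04193ρ)·Δh = 0
0.3086 − 0.04193ρ = −Δg_obs/Δh = 0.19002
ρ = (0.3086 − 0.19002) / 0.04193 = 2.83 g/cm³

2.83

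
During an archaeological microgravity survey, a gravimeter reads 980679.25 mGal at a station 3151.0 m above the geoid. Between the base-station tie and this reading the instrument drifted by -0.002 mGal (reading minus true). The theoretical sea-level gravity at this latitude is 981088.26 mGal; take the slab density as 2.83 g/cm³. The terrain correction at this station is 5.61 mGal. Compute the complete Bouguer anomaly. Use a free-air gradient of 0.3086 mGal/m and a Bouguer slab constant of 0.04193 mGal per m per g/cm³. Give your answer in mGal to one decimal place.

Drift-corrected reading = 980679.25 − (-0.002) = 980679.252 mGal
Free-air correction = 0.3086 × 3151.0 = 972.40 mGal
Free-air anomaly = 980679.252 − 981088.26 + (972.40) = 563.392 mGal
Bouguer slab correction = 0.04193 × 2.83 × 3151.0 = 373.90 mGal
Simple Bouguer anomaly = 563.392 − (373.90) = 189.492 mGal
Complete Bouguer anomaly = 189.492 + 5.61 = 195.102 mGal

195.1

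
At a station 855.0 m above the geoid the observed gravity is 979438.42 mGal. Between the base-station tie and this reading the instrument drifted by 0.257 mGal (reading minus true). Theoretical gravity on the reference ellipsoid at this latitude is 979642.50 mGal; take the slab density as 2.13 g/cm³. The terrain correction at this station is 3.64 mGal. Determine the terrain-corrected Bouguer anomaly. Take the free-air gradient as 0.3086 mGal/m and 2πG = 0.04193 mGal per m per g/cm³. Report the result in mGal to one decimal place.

Drift-corrected reading = 979438.42 − (0.257) = 979438.163 mGal
Free-air correction = 0.3086 × 855.0 = 263.85 mGal
Free-air anomaly = 979438.163 − 979642.50 + (263.85) = 59.513 mGal
Bouguer slab correction = 0.04193 × 2.13 × 855.0 = 76.36 mGal
Simple Bouguer anomaly = 59.513 − (76.36) = -16.847 mGal
Complete Bouguer anomaly = -16.847 + 3.64 = -13.207 mGal

-13.2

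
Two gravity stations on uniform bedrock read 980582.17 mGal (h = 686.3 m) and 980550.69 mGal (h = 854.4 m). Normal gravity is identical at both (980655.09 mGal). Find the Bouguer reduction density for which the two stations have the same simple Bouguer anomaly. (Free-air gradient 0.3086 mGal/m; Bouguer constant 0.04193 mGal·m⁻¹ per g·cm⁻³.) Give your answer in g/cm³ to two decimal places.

Δg_obs = 980550.69 − 980582.17 = -31.48 mGal over Δh = 854.4 − 686.3 = 168.1 m
Equal Bouguer anomalies ⇒ Δg_obs + (0.3086 − 0.04193ρ)·Δh = 0
0.3086 − 0.04193ρ = −Δg_obs/Δh = 0.18727
ρ = (0.3086 − 0.18727) / 0.04193 = 2.89 g/cm³

2.89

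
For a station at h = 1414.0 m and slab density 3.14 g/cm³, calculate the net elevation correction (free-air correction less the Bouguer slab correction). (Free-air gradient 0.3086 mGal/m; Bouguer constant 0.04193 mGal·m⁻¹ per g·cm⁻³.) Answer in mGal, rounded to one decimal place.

250.2

Combined gradient = 0.3086 − 0.04193 × 3.14 = 0.1769398 mGal/m
Combined elevation correction = 0.1769398 × 1414.0 = 250.2 mGal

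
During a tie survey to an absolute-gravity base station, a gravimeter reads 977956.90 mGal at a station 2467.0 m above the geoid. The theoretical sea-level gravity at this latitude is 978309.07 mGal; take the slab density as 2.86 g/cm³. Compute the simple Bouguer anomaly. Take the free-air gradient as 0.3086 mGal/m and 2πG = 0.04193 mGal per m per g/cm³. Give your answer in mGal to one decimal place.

113.3

Free-air correction = 0.3086 × 2467.0 = 761.32 mGal
Free-air anomaly = 977956.90 − 978309.07 + (761.32) = 409.15 mGal
Bouguer slab correction = 0.04193 × 2.86 × 2467.0 = 295.84 mGal
Simple Bouguer anomaly = 409.15 − (295.84) = 113.31 mGal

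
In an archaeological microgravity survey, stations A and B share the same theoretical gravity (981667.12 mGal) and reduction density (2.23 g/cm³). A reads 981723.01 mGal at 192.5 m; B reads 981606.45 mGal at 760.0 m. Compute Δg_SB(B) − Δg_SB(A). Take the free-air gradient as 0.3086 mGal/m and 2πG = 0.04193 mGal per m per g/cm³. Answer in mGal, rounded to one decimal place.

5.5

Δg_SB(A) = 981723.01 − 981667.12 + 0.3086×192.5 − 0.04193×2.23×192.5 = 97.30 mGal
Δg_SB(B) = 981606.45 − 981667.12 + 0.3086×760.0 − 0.04193×2.23×760.0 = 102.80 mGal
Difference = 102.80 − (97.30) = 5.50 mGal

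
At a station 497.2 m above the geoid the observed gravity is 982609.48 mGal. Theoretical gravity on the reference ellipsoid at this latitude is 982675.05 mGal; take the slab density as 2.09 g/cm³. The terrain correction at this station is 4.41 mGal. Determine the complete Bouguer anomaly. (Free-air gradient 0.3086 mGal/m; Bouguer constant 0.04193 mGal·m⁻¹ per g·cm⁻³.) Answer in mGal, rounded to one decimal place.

48.7

Free-air correction = 0.3086 × 497.2 = 153.44 mGal
Free-air anomaly = 982609.48 − 982675.05 + (153.44) = 87.87 mGal
Bouguer slab correction = 0.04193 × 2.09 × 497.2 = 43.57 mGal
Simple Bouguer anomaly = 87.87 − (43.57) = 44.30 mGal
Complete Bouguer anomaly = 44.30 + 4.41 = 48.71 mGal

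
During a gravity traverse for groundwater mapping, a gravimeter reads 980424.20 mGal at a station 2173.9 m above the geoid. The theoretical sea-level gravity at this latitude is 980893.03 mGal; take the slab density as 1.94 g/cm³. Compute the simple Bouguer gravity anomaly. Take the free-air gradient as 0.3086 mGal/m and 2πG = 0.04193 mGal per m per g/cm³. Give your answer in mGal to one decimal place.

25.2

Free-air correction = 0.3086 × 2173.9 = 670.87 mGal
Free-air anomaly = 980424.20 − 980893.03 + (670.87) = 202.04 mGal
Bouguer slab correction = 0.04193 × 1.94 × 2173.9 = 176.83 mGal
Simple Bouguer anomaly = 202.04 − (176.83) = 25.21 mGal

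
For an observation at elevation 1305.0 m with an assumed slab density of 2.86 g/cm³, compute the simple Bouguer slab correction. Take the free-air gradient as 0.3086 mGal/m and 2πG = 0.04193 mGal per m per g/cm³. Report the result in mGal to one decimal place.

Bouguer slab correction = 0.04193 × 2.86 × 1305.0 = 156.5 mGal

156.5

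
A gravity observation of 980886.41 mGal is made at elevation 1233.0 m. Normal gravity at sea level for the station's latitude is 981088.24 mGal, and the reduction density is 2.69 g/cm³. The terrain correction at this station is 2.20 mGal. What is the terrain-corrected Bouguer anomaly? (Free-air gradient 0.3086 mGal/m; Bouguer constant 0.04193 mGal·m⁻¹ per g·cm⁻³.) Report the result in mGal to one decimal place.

41.8

Free-air correction = 0.3086 × 1233.0 = 380.50 mGal
Free-air anomaly = 980886.41 − 981088.24 + (380.50) = 178.67 mGal
Bouguer slab correction = 0.04193 × 2.69 × 1233.0 = 139.07 mGal
Simple Bouguer anomaly = 178.67 − (139.07) = 39.60 mGal
Complete Bouguer anomaly = 39.60 + 2.20 = 41.80 mGal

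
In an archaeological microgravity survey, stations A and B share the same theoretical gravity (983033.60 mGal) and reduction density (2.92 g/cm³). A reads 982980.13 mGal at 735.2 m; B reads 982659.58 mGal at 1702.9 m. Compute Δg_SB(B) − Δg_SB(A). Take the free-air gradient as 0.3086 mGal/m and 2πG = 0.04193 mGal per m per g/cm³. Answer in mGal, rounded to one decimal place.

Δg_SB(A) = 982980.13 − 983033.60 + 0.3086×735.2 − 0.04193×2.92×735.2 = 83.40 mGal
Δg_SB(B) = 982659.58 − 983033.60 + 0.3086×1702.9 − 0.04193×2.92×1702.9 = -57.00 mGal
Difference = -57.00 − (83.40) = -140.40 mGal

-140.4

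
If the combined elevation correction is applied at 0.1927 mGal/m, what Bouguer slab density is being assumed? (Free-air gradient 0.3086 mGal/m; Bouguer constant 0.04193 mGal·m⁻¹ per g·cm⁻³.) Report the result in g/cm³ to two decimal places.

0.1927 = 0.3086 − 0.04193 × ρ
ρ = (0.3086 − 0.1927) / 0.04193 = 2.76 g/cm³

2.76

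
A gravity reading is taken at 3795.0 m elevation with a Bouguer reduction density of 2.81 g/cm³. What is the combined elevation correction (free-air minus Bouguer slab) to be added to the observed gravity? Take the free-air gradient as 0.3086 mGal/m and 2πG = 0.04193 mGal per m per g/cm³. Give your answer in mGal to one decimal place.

Combined gradient = 0.3086 − 0.04193 × 2.81 = 0.1907767 mGal/m
Combined elevation correction = 0.1907767 × 3795.0 = 724.0 mGal

724.0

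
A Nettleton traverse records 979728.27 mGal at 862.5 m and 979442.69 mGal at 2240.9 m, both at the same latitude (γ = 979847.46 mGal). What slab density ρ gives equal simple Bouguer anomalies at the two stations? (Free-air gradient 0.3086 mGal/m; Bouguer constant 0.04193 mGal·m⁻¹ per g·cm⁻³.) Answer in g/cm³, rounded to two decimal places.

2.42

Δg_obs = 979442.69 − 979728.27 = -285.58 mGal over Δh = 2240.9 − 862.5 = 1378.4 m
Equal Bouguer anomalies ⇒ Δg_obs + (0.3086 − 0.04193ρ)·Δh = 0
0.3086 − 0.04193ρ = −Δg_obs/Δh = 0.20718
ρ = (0.3086 − 0.20718) / 0.04193 = 2.42 g/cm³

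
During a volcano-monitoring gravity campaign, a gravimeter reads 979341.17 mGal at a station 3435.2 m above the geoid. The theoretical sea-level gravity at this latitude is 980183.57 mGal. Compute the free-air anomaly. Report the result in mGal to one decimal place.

217.7

Free-air correction = 0.3086 × 3435.2 = 1060.10 mGal
Free-air anomaly = 979341.17 − 980183.57 + (1060.10) = 217.70 mGal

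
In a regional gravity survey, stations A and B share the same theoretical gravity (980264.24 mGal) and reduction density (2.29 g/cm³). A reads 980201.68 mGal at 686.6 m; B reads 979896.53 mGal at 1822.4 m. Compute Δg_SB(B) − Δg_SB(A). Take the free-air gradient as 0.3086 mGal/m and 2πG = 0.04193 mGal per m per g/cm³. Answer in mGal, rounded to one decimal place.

-63.7

Δg_SB(A) = 980201.68 − 980264.24 + 0.3086×686.6 − 0.04193×2.29×686.6 = 83.40 mGal
Δg_SB(B) = 979896.53 − 980264.24 + 0.3086×1822.4 − 0.04193×2.29×1822.4 = 19.70 mGal
Difference = 19.70 − (83.40) = -63.70 mGal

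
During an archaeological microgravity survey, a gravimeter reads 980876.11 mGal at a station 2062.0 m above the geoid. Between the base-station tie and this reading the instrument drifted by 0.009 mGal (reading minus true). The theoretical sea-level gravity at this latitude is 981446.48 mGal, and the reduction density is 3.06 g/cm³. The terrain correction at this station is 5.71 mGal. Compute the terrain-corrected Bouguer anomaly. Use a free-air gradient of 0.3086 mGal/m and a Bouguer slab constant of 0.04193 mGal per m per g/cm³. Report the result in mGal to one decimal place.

-192.9

Drift-corrected reading = 980876.11 − (0.009) = 980876.101 mGal
Free-air correction = 0.3086 × 2062.0 = 636.33 mGal
Free-air anomaly = 980876.101 − 981446.48 + (636.33) = 65.951 mGal
Bouguer slab correction = 0.04193 × 3.06 × 2062.0 = 264.57 mGal
Simple Bouguer anomaly = 65.951 − (264.57) = -198.619 mGal
Complete Bouguer anomaly = -198.619 + 5.71 = -192.909 mGal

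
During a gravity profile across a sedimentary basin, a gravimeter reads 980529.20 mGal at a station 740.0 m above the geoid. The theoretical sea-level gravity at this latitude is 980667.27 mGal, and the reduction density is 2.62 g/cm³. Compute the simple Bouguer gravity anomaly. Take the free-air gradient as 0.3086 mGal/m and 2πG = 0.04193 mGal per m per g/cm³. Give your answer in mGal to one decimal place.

Free-air correction = 0.3086 × 740.0 = 228.36 mGal
Free-air anomaly = 980529.20 − 980667.27 + (228.36) = 90.29 mGal
Bouguer slab correction = 0.04193 × 2.62 × 740.0 = 81.29 mGal
Simple Bouguer anomaly = 90.29 − (81.29) = 9.00 mGal

9.0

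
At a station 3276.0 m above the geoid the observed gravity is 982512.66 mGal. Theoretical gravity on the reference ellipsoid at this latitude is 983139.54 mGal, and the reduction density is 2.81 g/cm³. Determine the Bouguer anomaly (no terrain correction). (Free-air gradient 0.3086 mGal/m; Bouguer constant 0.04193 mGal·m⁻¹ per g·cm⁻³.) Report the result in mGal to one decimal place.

Free-air correction = 0.3086 × 3276.0 = 1010.97 mGal
Free-air anomaly = 982512.66 − 983139.54 + (1010.97) = 384.09 mGal
Bouguer slab correction = 0.04193 × 2.81 × 3276.0 = 385.99 mGal
Simple Bouguer anomaly = 384.09 − (385.99) = -1.90 mGal

-1.9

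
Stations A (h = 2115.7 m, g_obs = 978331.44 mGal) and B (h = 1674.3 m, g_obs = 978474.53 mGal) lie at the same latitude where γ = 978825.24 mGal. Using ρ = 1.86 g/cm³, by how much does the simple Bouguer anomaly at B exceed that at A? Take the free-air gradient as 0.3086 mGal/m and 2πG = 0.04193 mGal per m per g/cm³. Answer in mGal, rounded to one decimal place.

41.3

Δg_SB(A) = 978331.44 − 978825.24 + 0.3086×2115.7 − 0.04193×1.86×2115.7 = -5.90 mGal
Δg_SB(B) = 978474.53 − 978825.24 + 0.3086×1674.3 − 0.04193×1.86×1674.3 = 35.40 mGal
Difference = 35.40 − (-5.90) = 41.30 mGal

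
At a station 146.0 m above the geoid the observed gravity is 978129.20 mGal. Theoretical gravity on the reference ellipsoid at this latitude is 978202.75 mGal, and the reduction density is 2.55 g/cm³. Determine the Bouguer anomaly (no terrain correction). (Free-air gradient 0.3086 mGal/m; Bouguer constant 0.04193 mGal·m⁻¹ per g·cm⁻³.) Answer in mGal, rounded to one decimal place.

-44.1

Free-air correction = 0.3086 × 146.0 = 45.06 mGal
Free-air anomaly = 978129.20 − 978202.75 + (45.06) = -28.49 mGal
Bouguer slab correction = 0.04193 × 2.55 × 146.0 = 15.61 mGal
Simple Bouguer anomaly = -28.49 − (15.61) = -44.10 mGal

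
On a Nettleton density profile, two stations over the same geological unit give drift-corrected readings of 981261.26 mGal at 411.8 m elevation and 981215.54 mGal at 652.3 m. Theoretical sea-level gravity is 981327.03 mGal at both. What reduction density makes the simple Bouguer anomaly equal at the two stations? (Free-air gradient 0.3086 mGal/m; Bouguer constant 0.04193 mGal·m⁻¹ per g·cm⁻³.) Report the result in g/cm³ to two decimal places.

2.83

Δg_obs = 981215.54 − 981261.26 = -45.72 mGal over Δh = 652.3 − 411.8 = 240.5 m
Equal Bouguer anomalies ⇒ Δg_obs + (0.3086 − 0.04193ρ)·Δh = 0
0.3086 − 0.04193ρ = −Δg_obs/Δh = 0.19010
ρ = (0.3086 − 0.19010) / 0.04193 = 2.83 g/cm³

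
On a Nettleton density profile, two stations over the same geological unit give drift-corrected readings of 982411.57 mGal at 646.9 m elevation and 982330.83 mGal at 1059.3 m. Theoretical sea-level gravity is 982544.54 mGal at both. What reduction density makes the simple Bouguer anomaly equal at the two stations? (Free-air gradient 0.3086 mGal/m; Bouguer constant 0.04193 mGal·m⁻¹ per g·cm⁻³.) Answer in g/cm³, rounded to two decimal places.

2.69

Δg_obs = 982330.83 − 982411.57 = -80.74 mGal over Δh = 1059.3 − 646.9 = 412.4 m
Equal Bouguer anomalies ⇒ Δg_obs + (0.3086 − 0.04193ρ)·Δh = 0
0.3086 − 0.04193ρ = −Δg_obs/Δh = 0.19578
ρ = (0.3086 − 0.19578) / 0.04193 = 2.69 g/cm³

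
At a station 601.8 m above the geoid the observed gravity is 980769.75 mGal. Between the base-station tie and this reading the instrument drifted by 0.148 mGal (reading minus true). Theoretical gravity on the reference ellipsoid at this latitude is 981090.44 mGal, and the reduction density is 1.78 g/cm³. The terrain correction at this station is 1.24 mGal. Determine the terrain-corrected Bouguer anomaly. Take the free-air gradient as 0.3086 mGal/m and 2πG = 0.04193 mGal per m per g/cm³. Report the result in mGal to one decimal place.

-178.8

Drift-corrected reading = 980769.75 − (0.148) = 980769.602 mGal
Free-air correction = 0.3086 × 601.8 = 185.72 mGal
Free-air anomaly = 980769.602 − 981090.44 + (185.72) = -135.118 mGal
Bouguer slab correction = 0.04193 × 1.78 × 601.8 = 44.92 mGal
Simple Bouguer anomaly = -135.118 − (44.92) = -180.038 mGal
Complete Bouguer anomaly = -180.038 + 1.24 = -178.798 mGal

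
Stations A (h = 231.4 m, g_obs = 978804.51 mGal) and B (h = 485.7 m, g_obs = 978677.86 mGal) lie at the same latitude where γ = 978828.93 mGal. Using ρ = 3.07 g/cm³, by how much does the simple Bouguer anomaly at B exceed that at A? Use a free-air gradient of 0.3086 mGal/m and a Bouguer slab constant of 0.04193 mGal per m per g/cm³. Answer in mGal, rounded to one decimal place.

-80.9

Δg_SB(A) = 978804.51 − 978828.93 + 0.3086×231.4 − 0.04193×3.07×231.4 = 17.20 mGal
Δg_SB(B) = 978677.86 − 978828.93 + 0.3086×485.7 − 0.04193×3.07×485.7 = -63.70 mGal
Difference = -63.70 − (17.20) = -80.90 mGal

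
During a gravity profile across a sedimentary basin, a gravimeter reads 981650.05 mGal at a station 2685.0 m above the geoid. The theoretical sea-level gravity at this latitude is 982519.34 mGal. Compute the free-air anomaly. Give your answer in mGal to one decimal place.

Free-air correction = 0.3086 × 2685.0 = 828.59 mGal
Free-air anomaly = 981650.05 − 982519.34 + (828.59) = -40.70 mGal

-40.7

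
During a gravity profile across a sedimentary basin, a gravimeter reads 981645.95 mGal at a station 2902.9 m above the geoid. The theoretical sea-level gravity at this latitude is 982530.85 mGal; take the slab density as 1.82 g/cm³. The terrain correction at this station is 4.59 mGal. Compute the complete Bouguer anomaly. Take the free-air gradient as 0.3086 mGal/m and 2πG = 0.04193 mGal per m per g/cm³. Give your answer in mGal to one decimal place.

-206.0

Free-air correction = 0.3086 × 2902.9 = 895.83 mGal
Free-air anomaly = 981645.95 − 982530.85 + (895.83) = 10.93 mGal
Bouguer slab correction = 0.04193 × 1.82 × 2902.9 = 221.53 mGal
Simple Bouguer anomaly = 10.93 − (221.53) = -210.60 mGal
Complete Bouguer anomaly = -210.60 + 4.59 = -206.01 mGal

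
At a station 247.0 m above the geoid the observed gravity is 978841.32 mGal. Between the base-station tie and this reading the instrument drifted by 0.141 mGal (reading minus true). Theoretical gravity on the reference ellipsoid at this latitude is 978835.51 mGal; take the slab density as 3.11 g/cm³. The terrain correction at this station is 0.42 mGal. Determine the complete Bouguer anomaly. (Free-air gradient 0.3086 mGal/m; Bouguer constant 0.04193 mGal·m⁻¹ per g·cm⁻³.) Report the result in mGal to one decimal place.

50.1

Drift-corrected reading = 978841.32 − (0.141) = 978841.179 mGal
Free-air correction = 0.3086 × 247.0 = 76.22 mGal
Free-air anomaly = 978841.179 − 978835.51 + (76.22) = 81.889 mGal
Bouguer slab correction = 0.04193 × 3.11 × 247.0 = 32.21 mGal
Simple Bouguer anomaly = 81.889 − (32.21) = 49.679 mGal
Complete Bouguer anomaly = 49.679 + 0.42 = 50.099 mGal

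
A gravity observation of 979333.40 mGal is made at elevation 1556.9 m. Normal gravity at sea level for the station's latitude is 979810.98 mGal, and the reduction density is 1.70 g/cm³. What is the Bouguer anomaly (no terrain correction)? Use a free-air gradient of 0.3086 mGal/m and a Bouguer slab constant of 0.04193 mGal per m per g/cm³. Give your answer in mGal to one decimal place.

Free-air correction = 0.3086 × 1556.9 = 480.46 mGal
Free-air anomaly = 979333.40 − 979810.98 + (480.46) = 2.88 mGal
Bouguer slab correction = 0.04193 × 1.70 × 1556.9 = 110.98 mGal
Simple Bouguer anomaly = 2.88 − (110.98) = -108.10 mGal

-108.1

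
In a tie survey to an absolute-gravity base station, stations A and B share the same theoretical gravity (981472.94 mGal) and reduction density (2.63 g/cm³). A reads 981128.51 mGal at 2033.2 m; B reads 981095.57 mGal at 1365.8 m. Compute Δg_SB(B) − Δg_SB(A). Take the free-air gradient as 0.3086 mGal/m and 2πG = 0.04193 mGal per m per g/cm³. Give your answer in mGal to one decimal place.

-165.3

Δg_SB(A) = 981128.51 − 981472.94 + 0.3086×2033.2 − 0.04193×2.63×2033.2 = 58.80 mGal
Δg_SB(B) = 981095.57 − 981472.94 + 0.3086×1365.8 − 0.04193×2.63×1365.8 = -106.50 mGal
Difference = -106.50 − (58.80) = -165.30 mGal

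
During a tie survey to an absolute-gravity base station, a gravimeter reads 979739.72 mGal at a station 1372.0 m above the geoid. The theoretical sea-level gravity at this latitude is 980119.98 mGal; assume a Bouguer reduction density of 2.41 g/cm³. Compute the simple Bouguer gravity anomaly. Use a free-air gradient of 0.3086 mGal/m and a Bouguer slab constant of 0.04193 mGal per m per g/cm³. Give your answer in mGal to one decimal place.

Free-air correction = 0.3086 × 1372.0 = 423.40 mGal
Free-air anomaly = 979739.72 − 980119.98 + (423.40) = 43.14 mGal
Bouguer slab correction = 0.04193 × 2.41 × 1372.0 = 138.64 mGal
Simple Bouguer anomaly = 43.14 − (138.64) = -95.50 mGal

-95.5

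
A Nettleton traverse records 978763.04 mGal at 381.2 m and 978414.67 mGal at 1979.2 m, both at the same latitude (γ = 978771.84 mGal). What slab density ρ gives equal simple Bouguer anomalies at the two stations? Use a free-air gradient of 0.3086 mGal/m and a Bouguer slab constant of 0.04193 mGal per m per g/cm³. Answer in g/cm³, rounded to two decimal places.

2.16

Δg_obs = 978414.67 − 978763.04 = -348.37 mGal over Δh = 1979.2 − 381.2 = 1598.0 m
Equal Bouguer anomalies ⇒ Δg_obs + (0.3086 − 0.04193ρ)·Δh = 0
0.3086 − 0.04193ρ = −Δg_obs/Δh = 0.21800
ρ = (0.3086 − 0.21800) / 0.04193 = 2.16 g/cm³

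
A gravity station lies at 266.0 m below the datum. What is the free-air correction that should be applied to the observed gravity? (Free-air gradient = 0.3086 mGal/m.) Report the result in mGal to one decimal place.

-82.1

Free-air correction = 0.3086 × -266.0 = -82.1 mGal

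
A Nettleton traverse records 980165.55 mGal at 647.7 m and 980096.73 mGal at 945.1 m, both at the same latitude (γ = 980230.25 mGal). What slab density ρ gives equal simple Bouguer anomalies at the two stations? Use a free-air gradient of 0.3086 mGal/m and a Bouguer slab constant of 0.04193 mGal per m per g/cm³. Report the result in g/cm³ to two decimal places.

1.84

Δg_obs = 980096.73 − 980165.55 = -68.82 mGal over Δh = 945.1 − 647.7 = 297.4 m
Equal Bouguer anomalies ⇒ Δg_obs + (0.3086 − 0.04193ρ)·Δh = 0
0.3086 − 0.04193ρ = −Δg_obs/Δh = 0.23141
ρ = (0.3086 − 0.23141) / 0.04193 = 1.84 g/cm³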